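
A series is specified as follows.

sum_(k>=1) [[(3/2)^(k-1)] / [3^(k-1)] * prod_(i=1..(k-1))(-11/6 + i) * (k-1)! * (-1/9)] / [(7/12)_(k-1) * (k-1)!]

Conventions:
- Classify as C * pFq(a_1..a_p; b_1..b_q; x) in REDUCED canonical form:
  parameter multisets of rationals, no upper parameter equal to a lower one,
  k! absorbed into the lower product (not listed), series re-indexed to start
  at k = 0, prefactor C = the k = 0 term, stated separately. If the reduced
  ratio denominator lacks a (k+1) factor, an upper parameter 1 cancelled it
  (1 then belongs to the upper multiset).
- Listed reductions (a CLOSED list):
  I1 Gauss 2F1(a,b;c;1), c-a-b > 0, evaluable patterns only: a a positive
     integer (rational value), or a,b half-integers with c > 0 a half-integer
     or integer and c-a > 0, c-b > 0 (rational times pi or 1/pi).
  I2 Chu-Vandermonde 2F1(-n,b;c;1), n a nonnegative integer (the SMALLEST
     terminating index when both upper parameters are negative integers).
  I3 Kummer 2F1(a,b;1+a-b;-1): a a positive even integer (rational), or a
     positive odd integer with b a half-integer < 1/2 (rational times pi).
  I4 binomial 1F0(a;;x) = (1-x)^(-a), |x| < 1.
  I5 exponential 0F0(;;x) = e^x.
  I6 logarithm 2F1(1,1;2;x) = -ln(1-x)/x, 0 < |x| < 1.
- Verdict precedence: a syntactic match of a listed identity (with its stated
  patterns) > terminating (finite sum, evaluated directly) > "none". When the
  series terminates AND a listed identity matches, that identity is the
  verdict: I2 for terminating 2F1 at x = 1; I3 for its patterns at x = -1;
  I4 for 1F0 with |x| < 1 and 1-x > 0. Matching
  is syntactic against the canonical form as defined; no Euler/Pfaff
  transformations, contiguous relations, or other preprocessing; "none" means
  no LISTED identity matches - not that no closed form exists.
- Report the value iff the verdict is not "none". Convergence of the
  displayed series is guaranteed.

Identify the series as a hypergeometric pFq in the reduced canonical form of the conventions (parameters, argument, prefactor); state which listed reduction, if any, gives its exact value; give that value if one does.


Classification (C = -1/9): 2F1 with upper {-5/6, 1}, lower {7/12}, argument x = 1/2. Verdict: none here - no I1-I6 shape fits x = 1/2 with lower {7/12}.

Key observation: from the first term -1/9: the running product (C = -1/9, x = 1/2) telescopes to a rising factorial.
Step ratio: r(k) = (1/2) * (k-5/6) (k+1) / [(k+7/12) (k+1)] - rational in k, leading ratio (1/2); with t_0 = -1/9, classification follows.


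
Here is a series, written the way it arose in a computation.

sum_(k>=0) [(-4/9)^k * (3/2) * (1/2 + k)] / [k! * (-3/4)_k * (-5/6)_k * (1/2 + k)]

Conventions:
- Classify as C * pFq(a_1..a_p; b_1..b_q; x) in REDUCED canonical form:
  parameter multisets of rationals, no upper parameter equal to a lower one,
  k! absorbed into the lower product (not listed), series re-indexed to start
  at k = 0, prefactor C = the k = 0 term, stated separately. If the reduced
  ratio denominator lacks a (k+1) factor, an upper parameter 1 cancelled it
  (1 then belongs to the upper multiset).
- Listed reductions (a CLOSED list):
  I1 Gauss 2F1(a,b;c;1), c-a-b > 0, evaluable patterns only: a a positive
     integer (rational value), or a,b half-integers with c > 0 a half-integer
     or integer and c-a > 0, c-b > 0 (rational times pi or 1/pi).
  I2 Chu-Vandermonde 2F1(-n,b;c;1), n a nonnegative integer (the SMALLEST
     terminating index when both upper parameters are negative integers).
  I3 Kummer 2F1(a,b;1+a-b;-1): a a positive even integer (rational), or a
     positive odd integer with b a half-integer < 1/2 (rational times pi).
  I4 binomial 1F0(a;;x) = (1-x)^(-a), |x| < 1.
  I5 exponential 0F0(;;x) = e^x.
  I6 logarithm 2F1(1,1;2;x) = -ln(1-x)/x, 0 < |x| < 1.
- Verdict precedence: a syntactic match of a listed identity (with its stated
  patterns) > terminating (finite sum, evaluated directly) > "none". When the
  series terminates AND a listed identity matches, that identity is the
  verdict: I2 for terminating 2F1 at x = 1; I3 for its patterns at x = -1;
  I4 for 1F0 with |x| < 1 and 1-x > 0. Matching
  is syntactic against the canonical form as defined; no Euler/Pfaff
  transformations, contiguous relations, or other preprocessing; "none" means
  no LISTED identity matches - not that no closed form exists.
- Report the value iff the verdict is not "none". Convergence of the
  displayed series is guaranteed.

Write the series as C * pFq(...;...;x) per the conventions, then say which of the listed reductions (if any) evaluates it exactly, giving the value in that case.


Reduced: x = -4/9, 0F2, upper = {-}, lower = {-5/6, -3/4}, C = 3/2. Verdict: no listed reduction: x = -4/9 and upper {-} fail every I1-I6 pattern.

The tell: x = (-4/9) and the factor k + 1/2 cancels (top and bottom), leaving C = 3/2.
Step ratio: r(k) = (-4/9) * 1 / [(k-5/6) (k-3/4) (k+1)] - rational in k, leading ratio (-4/9); with t_0 = 3/2, classification follows.


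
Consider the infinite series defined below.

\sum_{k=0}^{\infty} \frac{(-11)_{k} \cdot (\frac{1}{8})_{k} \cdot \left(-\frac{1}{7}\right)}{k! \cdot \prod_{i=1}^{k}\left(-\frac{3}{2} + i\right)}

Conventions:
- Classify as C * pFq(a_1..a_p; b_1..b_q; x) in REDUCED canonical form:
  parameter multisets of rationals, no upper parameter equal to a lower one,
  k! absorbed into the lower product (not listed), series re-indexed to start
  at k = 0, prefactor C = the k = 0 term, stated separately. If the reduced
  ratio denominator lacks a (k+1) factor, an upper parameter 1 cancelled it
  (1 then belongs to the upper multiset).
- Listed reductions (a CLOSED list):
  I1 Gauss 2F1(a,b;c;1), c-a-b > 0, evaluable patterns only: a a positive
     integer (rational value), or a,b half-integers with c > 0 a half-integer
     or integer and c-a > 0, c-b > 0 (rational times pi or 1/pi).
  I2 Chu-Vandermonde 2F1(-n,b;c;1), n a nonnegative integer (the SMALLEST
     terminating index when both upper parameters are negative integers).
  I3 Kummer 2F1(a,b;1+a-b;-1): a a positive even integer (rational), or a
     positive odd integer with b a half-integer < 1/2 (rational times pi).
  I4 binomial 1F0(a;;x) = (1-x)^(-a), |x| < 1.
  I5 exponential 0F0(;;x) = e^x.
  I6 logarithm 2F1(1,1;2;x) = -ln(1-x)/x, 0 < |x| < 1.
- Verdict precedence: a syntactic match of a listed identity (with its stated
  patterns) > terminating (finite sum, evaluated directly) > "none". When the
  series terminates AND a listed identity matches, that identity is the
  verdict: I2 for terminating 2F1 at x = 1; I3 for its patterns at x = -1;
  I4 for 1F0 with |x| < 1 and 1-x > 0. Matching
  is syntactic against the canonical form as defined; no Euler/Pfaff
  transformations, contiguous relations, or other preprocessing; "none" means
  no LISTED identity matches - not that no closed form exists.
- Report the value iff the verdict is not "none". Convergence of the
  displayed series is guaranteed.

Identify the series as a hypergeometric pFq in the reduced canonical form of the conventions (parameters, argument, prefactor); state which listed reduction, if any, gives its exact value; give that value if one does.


Classification (C = -\frac{1}{7}): 2F1 with upper {-11, \frac{1}{8}}, lower {-\frac{1}{2}}, argument x = 1. Verdict at x = 1: the Chu-Vandermonde identity I2 matches (terminating 2F1 at x = 1 with n = 11, b = 1/8, c = -\frac{1}{2}). Value: -\frac{38245275}{381681664}.

Key observation: from the first term -\frac{1}{7}: the lower running product (prefactor -1/7) is a rising factorial.
Consecutive-term ratio: r(k) = 1 * (k-11) (k+\frac{1}{8}) / [(k-\frac{1}{2}) (k+1)] - rational in k, leading ratio 1; with t_0 = -\frac{1}{7}, classification follows.


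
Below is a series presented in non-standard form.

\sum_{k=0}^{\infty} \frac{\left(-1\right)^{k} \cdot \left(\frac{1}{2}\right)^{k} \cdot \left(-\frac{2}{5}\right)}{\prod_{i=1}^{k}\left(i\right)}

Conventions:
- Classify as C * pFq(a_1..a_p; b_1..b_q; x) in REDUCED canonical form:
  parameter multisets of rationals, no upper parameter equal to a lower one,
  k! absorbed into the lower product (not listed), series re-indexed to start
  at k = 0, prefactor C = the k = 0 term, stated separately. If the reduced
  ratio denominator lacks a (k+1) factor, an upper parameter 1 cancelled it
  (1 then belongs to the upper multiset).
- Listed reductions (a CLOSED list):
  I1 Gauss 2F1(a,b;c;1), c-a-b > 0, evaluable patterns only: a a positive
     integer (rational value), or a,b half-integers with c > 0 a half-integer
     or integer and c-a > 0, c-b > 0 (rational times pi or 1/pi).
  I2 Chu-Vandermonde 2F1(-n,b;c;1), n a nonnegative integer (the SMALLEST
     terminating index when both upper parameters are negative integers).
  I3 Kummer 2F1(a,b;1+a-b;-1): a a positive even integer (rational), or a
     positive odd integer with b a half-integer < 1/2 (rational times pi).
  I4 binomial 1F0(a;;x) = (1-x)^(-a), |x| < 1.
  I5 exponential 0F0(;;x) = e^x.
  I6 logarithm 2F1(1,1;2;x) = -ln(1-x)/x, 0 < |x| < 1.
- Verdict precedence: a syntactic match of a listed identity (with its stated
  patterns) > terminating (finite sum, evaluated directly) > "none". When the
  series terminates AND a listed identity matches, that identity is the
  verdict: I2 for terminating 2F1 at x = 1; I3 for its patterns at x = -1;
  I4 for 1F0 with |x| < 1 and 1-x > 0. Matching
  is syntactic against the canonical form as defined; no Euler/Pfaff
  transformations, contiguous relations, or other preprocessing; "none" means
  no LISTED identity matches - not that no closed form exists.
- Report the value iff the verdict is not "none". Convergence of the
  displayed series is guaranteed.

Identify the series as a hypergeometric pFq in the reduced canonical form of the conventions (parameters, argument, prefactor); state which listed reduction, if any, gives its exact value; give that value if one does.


Prefactor -\frac{2}{5}, argument -\frac{1}{2}: 0F0 with upper {-} over lower {-}. Verdict: exponential (I5) applies (the 0F0 exponential series at x = -\frac{1}{2}). Sum: \left(-\frac{2}{5}\right) \cdot e^{-\frac{1}{2}}.

First insight: x = -\frac{1}{2} and the (-1)^k factor (C = -2/5) folds into the argument's sign.
Ratio: r(k) = -\frac{1}{2} * 1 / [(k+1)] - rational; roots negated = parameters, x = -\frac{1}{2}, C = -\frac{2}{5}.


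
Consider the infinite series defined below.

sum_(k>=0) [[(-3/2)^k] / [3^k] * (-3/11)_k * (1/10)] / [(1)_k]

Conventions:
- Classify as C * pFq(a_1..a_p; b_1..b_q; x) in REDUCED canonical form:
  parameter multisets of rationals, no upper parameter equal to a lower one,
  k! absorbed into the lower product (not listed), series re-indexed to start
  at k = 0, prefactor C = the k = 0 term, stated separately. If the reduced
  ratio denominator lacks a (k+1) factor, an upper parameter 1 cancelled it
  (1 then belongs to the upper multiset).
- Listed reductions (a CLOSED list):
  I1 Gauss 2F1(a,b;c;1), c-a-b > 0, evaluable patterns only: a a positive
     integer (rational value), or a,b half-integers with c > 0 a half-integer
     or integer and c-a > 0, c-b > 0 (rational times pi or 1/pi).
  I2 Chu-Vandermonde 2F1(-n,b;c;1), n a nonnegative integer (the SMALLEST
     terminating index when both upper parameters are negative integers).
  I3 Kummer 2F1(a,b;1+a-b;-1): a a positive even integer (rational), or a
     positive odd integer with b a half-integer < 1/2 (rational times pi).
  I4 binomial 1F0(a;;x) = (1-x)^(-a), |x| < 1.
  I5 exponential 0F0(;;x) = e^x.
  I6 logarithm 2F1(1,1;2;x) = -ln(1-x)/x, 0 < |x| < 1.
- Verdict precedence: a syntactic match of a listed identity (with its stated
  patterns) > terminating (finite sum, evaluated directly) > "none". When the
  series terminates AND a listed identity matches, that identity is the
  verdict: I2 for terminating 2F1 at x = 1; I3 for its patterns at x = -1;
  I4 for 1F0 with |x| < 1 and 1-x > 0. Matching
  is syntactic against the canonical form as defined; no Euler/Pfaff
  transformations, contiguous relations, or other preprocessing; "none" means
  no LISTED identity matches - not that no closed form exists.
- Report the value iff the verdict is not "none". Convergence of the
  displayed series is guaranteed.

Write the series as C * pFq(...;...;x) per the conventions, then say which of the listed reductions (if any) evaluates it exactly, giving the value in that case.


Classification (C = 1/10): 1F0 with upper {-3/11}, lower {-}, argument x = -1/2. Verdict (x = -1/2): the binomial series (I4) applies (the 1F0 binomial series: exponent 3/11, x = -1/2). Hence: (1/10) * (3/2)^(3/11).

Key observation: x = (-1/2) and the two k-th powers (C = 1/10, x = -1/2) combine into one argument.
Step ratio: r(k) = (-1/2) * (k-3/11) / [(k+1)] - rational in k. x = (-1/2); t_0 = 1/10; negate the roots.


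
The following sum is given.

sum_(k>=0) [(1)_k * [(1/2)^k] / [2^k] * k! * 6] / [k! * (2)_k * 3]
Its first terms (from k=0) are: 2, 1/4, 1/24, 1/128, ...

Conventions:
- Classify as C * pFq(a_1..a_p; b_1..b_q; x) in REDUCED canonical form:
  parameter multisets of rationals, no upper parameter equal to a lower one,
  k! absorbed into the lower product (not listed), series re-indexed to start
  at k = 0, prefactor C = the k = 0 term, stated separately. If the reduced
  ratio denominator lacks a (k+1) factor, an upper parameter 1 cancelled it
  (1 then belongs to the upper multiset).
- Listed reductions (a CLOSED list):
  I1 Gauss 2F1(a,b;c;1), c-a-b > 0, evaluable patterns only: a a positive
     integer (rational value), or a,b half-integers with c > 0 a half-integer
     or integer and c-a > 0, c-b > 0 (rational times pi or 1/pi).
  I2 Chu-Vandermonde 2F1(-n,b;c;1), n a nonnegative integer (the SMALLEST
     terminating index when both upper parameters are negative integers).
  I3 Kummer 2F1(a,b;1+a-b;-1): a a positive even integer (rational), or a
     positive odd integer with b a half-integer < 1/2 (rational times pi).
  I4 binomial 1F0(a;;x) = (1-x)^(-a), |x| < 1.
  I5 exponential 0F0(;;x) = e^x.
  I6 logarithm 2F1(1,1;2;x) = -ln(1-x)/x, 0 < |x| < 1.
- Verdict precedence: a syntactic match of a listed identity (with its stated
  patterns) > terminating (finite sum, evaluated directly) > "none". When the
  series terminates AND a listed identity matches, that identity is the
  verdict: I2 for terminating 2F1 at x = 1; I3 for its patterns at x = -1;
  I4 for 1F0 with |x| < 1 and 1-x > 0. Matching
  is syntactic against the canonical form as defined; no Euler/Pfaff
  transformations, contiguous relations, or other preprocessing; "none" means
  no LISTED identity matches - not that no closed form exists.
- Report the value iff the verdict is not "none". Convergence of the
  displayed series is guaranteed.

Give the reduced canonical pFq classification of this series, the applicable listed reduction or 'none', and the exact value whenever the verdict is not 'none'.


Canonical form: C = 2 times 2F1 with upper {1, 1}, lower {2}, x = 1/4. Verdict: the logarithmic series (I6) applies (the logarithm: parameters (1,1;2), x = 1/4). Its exact value is (-8) * ln(3/4).

Structural cue: t_0 being 2, the constant factors (C = 2, x = 1/4) combine into one prefactor.
Consecutive-term ratio: r(k) = (1/4) * (k+1) (k+1) / [(k+2) (k+1)] - rational in k, leading ratio (1/4); with t_0 = 2, classification follows.


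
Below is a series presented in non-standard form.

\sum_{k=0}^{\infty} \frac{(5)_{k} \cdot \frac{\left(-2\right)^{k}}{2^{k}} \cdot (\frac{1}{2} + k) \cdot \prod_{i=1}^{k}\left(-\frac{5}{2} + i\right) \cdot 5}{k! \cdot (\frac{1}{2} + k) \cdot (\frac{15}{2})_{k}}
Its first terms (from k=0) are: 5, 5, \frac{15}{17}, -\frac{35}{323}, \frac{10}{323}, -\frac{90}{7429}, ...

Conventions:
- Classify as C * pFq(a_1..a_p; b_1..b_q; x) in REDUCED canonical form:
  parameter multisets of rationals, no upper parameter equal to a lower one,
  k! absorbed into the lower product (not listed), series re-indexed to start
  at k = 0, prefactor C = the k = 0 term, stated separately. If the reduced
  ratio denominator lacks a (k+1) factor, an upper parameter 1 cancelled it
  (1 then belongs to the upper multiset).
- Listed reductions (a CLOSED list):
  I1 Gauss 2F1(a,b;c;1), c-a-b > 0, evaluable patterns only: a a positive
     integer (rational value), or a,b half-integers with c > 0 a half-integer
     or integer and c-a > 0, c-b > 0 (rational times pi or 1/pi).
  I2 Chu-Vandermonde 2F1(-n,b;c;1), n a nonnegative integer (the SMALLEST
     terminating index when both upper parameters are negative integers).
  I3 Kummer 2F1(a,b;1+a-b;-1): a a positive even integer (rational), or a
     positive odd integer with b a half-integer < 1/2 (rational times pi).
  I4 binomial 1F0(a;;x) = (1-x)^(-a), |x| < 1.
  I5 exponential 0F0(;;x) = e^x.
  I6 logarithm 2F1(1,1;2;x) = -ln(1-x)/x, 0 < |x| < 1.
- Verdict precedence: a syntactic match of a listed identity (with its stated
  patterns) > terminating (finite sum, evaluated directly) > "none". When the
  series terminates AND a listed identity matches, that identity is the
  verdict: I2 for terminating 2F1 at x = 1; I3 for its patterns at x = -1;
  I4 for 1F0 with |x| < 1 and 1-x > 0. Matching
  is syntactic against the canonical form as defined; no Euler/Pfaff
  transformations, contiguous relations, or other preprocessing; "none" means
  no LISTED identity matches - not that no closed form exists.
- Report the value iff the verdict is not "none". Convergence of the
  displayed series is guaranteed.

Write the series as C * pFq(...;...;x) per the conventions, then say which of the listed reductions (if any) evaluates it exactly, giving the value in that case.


Prefactor 5, argument -1: 2F1 with upper {-\frac{3}{2}, 5} over lower {\frac{15}{2}}. Verdict: this is Kummer (I3) (x = -1; c = \frac{15}{2} equals 1+a-b for upper {-\frac{3}{2}, 5}: listed pattern). Exact value: \frac{225225}{65536} \cdot \pi.

First insight: t_0 = 5 here, and striking the common factor k + 1/2 reduces the term (prefactor 5).
Ratio: r(k) = -1 * (k-\frac{3}{2}) (k+5) / [(k+\frac{15}{2}) (k+1)] - rational; roots negated = parameters, x = -1, C = 5.


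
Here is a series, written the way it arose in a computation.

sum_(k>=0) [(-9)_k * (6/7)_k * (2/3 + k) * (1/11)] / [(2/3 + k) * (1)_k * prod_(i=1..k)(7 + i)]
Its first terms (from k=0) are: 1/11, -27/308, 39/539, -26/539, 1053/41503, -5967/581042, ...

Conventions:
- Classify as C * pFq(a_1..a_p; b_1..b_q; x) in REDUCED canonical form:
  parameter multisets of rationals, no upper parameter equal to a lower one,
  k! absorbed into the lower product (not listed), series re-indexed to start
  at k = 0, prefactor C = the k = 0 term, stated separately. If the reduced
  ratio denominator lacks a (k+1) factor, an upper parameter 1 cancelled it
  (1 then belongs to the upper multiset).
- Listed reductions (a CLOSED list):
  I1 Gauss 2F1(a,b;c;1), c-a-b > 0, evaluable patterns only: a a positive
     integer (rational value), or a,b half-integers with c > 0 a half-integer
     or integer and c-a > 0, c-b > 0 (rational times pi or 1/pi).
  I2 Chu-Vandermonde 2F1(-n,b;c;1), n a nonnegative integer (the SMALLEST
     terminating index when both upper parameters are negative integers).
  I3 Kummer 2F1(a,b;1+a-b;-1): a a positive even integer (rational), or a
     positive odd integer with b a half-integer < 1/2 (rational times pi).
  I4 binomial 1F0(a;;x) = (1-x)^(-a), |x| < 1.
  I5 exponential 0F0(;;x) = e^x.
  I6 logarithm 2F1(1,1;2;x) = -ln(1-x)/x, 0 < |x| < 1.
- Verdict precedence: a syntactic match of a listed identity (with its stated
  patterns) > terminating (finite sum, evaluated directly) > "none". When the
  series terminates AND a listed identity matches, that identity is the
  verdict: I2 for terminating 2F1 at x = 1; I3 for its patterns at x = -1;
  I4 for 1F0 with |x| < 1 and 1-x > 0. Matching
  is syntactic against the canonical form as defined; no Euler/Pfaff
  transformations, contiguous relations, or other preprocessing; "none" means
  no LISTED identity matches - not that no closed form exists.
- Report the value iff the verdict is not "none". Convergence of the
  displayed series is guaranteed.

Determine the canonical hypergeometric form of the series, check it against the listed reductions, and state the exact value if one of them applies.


Canonical form: C = 1/11 times 2F1 with upper {-9, 6/7}, lower {8}, x = 1. Verdict (x = 1): Chu-Vandermonde (I2) applies (terminating 2F1 at x = 1 with n = 9, b = 6/7, c = 8). Hence: 139776635/3107227739.

Key observation: with t_0 = 1/11, striking the common factor k + 2/3 reduces the term (C = 1/11).
Adjacent-term ratio: r(k) = 1 * (k-9) (k+6/7) / [(k+8) (k+1)] ; factor over Q: parameters, x = 1, and C = 1/11.


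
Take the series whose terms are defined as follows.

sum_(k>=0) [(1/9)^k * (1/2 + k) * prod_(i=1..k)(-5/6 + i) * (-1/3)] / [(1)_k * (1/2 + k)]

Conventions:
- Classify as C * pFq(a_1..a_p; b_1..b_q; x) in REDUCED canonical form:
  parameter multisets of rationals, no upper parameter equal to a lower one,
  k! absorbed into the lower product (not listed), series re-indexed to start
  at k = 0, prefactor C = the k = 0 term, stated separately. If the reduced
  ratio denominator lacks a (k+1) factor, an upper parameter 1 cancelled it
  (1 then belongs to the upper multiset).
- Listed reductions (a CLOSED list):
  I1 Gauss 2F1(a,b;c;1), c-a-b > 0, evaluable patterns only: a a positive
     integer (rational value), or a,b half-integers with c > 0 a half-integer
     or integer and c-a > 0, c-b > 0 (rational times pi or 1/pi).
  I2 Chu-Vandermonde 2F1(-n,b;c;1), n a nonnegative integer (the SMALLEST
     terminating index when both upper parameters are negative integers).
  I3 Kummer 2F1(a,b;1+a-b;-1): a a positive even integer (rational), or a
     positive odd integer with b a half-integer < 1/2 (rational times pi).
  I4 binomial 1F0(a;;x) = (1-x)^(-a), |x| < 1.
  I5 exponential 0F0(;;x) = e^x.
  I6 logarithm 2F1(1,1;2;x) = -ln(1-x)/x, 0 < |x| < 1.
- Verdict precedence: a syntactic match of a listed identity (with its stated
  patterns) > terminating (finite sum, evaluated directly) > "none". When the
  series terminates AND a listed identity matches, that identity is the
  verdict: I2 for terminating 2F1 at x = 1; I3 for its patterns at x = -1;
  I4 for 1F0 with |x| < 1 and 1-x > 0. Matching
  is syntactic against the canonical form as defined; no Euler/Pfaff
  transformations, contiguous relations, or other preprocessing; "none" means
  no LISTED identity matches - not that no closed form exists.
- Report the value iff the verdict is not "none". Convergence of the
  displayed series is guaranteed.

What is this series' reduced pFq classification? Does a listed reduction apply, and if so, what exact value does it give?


Reduced: x = 1/9, 1F0, upper = {1/6}, lower = {-}, C = -1/3. Verdict: binomial (I4) matches (the 1F0 binomial series: exponent -1/6, x = 1/9). Value: (-1/3) * (8/9)^(-1/6).

Key observation: t_0 being -1/3, k + 1/2 divides numerator and denominator alike; prefactor -1/3 after cancelling.
Term ratio: r(k) = (1/9) * (k+1/6) / [(k+1)] - poly over poly, x = (1/9) from leading terms; C = -1/3 at k = 0.


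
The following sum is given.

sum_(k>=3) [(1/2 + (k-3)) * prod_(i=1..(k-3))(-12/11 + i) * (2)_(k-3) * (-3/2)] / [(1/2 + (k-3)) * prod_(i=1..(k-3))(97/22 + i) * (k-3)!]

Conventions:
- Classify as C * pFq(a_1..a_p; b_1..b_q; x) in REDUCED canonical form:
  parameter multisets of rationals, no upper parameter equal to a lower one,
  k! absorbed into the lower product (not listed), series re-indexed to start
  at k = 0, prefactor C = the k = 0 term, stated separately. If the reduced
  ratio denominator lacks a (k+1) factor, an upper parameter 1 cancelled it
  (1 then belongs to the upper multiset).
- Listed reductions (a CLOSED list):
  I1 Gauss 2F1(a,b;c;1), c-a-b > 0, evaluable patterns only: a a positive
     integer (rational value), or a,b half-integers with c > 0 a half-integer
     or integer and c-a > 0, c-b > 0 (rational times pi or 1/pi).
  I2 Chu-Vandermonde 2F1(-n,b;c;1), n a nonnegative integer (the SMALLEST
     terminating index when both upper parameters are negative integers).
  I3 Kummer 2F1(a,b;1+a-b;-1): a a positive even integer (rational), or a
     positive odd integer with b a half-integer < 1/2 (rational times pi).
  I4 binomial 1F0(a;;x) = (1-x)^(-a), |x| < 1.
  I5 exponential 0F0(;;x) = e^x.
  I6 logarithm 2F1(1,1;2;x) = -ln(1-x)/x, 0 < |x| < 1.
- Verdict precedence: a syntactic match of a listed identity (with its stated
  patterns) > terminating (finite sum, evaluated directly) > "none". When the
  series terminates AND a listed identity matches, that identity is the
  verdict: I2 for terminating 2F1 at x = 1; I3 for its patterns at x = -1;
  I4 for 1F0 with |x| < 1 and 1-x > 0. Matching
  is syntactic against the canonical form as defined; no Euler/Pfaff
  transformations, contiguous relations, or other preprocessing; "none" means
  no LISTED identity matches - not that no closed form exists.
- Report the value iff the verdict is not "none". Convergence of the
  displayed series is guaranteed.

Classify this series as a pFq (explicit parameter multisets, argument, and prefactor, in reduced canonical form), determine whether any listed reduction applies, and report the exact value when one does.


First insight: x = 1 and the running product (C = -3/2) telescopes to a rising factorial.
Term ratio: r(k) = 1 * (k-1/11) (k+2) / [(k+119/22) (k+1)] ; factor over Q: parameters, x = 1, and C = -3/2.

x = 1 here; the reduced form reads 2F1, upper {-1/11, 2}, lower {119/22}, C = -3/2. Verdict: this is Gauss (I1, integer-parameter pattern) (x = 1: the Gamma ratio telescopes since c-a-b = 7/2 > 0 and a = 2 in Z>0). Sum: -2425/1694.


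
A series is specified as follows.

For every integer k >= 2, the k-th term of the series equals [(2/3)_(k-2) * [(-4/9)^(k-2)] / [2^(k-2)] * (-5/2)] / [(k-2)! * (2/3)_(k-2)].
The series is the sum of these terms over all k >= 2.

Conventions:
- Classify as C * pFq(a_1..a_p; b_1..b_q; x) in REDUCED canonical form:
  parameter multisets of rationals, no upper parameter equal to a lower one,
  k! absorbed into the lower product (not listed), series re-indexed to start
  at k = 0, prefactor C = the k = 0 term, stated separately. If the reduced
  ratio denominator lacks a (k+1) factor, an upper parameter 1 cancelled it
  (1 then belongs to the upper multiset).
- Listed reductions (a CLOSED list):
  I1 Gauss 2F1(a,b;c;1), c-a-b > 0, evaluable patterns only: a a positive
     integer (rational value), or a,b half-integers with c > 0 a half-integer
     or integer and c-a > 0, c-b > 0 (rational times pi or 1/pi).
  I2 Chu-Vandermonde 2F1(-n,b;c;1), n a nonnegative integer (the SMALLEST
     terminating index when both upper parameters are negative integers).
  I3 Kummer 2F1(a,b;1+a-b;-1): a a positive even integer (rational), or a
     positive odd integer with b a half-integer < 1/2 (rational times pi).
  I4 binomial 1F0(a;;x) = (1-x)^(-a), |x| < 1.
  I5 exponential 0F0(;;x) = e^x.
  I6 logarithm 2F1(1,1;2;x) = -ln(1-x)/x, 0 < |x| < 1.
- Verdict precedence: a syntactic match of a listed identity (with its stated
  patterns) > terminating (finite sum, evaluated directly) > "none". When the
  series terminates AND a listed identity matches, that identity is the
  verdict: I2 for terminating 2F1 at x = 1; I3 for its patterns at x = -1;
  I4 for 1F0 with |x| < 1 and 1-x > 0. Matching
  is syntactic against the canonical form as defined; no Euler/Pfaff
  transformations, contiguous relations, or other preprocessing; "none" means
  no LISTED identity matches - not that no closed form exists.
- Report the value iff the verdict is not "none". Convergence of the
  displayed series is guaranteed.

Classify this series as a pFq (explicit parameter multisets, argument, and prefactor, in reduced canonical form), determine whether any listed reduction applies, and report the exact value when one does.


At argument -2/9: a 0F0 with upper {-}, lower {-}, scaled by C = -5/2. Verdict: this is the I5 exponential reduction (the 0F0 exponential series at x = -2/9). Exact value: (-5/2) * e^(-2/9).

Structural cue: x = (-2/9) and the parameter 2/3 appears in both the upper and lower lists and cancels.
Adjacent-term ratio: r(k) = (-2/9) * 1 / [(k+1)] - rational in k. x = (-2/9); t_0 = -5/2; negate the roots.


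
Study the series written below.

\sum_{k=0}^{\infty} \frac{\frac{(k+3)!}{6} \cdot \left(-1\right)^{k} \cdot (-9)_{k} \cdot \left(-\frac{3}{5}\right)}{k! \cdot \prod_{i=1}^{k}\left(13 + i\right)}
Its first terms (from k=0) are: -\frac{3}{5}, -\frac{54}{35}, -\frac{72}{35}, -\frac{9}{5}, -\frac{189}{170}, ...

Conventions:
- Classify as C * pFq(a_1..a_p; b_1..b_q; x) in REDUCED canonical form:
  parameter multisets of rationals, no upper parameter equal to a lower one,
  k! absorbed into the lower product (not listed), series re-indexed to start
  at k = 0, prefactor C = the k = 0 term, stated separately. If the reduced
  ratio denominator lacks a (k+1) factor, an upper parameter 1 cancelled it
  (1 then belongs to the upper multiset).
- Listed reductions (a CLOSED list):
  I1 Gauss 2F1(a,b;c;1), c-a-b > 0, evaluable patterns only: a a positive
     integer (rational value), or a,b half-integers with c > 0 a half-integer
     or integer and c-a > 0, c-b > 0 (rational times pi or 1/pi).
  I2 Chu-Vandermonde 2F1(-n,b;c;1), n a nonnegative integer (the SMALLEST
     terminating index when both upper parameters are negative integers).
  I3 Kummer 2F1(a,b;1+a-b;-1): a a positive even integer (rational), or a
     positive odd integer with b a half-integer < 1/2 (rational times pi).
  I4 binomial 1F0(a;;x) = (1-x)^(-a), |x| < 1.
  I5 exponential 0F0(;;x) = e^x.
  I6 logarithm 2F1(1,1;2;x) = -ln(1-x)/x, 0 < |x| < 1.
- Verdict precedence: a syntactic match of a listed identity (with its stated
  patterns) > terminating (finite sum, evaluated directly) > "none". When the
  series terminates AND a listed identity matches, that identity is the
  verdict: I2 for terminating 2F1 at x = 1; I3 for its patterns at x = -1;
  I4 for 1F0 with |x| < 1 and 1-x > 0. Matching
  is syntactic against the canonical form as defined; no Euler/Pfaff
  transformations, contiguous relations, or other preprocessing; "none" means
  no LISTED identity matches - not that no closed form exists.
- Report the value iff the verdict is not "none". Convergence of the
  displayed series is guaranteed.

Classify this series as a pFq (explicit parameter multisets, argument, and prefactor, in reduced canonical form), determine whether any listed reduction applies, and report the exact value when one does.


With C = -\frac{3}{5}: the canonical form is 2F1(-9, 4; 14; -1). Verdict: this is the Kummer evaluation I3 (x = -1; c = 14 equals 1+a-b for upper {-9, 4}: listed pattern). Its exact value is -\frac{39}{5}.

Key observation: t_0 = -\frac{3}{5} here, and the factorial ratio (C = -3/5) (k+a-1)!/(a-1)! is a rising factorial (a)_k.
Ratio: r(k) = -1 * (k-9) (k+4) / [(k+14) (k+1)] - rational; roots negated = parameters, x = -1, C = -\frac{3}{5}.


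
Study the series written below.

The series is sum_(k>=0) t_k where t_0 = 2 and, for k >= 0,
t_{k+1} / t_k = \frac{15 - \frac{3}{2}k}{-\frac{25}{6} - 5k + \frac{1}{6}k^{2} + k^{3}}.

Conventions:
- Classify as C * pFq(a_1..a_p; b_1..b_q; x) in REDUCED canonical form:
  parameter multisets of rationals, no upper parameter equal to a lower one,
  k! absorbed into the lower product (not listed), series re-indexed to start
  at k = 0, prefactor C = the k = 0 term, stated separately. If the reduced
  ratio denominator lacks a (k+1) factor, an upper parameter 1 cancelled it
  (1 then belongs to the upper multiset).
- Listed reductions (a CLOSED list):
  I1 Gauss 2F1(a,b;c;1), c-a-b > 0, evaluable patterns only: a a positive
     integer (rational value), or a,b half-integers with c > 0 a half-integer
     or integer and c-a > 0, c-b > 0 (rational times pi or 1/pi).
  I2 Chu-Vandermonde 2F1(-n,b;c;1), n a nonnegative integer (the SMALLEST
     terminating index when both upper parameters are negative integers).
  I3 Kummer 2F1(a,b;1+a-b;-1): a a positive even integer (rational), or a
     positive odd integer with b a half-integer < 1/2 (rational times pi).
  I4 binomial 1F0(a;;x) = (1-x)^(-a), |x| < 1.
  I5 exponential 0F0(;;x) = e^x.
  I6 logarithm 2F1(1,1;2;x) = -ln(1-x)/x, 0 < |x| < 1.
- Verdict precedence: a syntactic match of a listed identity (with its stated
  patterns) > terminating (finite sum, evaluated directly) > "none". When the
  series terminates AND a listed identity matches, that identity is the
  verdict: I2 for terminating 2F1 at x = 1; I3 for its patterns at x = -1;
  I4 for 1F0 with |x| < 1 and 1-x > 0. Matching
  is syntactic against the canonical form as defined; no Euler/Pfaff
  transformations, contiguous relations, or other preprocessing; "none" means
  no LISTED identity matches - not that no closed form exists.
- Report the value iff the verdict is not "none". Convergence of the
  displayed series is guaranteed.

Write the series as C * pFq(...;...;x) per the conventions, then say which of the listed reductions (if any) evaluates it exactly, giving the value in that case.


The series (x = -\frac{3}{2}) is 1F2: upper {-10}, lower {-\frac{5}{2}, \frac{5}{3}}, prefactor 2. Verdict: terminating (-10 upstairs). 11 nonzero terms in all; added directly. Its exact value is -\frac{74283103662479171}{1322087486720000}.

Structural cue: x = -\frac{3}{2} and roots of the ratio polynomials (C = 2) are the negated parameters.
Step ratio: r(k) = -\frac{3}{2} * (k-10) / [(k-\frac{5}{2}) (k+\frac{5}{3}) (k+1)] - rational in k. x = -\frac{3}{2}; t_0 = 2; negate the roots.


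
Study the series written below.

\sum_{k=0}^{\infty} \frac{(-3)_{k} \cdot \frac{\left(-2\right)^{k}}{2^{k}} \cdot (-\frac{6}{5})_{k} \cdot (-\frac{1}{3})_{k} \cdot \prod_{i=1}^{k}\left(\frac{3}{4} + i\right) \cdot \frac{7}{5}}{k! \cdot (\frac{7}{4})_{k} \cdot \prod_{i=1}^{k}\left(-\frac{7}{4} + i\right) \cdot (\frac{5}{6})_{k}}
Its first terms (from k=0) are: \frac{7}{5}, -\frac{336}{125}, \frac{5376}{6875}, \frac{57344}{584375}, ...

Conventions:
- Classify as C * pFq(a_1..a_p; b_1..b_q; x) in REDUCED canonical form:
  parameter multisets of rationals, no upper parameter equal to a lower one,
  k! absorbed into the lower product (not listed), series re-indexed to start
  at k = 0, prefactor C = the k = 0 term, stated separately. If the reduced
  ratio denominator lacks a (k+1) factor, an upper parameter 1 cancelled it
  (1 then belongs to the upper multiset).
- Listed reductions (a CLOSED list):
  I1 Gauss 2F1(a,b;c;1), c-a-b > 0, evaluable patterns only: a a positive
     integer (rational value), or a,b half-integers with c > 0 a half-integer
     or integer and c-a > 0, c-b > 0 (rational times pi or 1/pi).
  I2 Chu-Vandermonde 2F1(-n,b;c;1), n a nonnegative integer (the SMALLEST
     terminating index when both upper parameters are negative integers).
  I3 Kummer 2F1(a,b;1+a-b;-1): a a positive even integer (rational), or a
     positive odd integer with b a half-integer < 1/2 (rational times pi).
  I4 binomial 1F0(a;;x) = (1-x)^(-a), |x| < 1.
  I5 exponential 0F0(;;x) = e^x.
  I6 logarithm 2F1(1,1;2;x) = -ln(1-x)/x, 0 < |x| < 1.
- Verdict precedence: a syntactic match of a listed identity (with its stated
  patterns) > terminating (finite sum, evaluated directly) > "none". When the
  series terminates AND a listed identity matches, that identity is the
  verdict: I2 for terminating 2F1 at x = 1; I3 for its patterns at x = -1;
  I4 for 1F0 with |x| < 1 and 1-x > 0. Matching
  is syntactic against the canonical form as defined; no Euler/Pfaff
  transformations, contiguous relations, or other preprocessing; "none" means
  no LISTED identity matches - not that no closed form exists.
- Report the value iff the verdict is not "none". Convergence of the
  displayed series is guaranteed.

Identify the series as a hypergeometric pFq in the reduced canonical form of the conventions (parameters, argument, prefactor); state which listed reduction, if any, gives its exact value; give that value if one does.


Prefactor \frac{7}{5}, argument -1: 3F2 with upper {-3, -\frac{6}{5}, -\frac{1}{3}} over lower {-\frac{3}{4}, \frac{5}{6}}. Verdict: terminating - the sum ends at index 3 because -3 is a negative integer; exact evaluation follows. Hence: -\frac{238371}{584375}.

Structural cue: t_0 being \frac{7}{5}, the lower running product (C = 7/5) is a rising factorial.
Ratio: r(k) = -1 * (k-3) (k-\frac{6}{5}) (k-\frac{1}{3}) / [(k-\frac{3}{4}) (k+\frac{5}{6}) (k+1)] - poly over poly, x = -1 from leading terms; C = \frac{7}{5} at k = 0.


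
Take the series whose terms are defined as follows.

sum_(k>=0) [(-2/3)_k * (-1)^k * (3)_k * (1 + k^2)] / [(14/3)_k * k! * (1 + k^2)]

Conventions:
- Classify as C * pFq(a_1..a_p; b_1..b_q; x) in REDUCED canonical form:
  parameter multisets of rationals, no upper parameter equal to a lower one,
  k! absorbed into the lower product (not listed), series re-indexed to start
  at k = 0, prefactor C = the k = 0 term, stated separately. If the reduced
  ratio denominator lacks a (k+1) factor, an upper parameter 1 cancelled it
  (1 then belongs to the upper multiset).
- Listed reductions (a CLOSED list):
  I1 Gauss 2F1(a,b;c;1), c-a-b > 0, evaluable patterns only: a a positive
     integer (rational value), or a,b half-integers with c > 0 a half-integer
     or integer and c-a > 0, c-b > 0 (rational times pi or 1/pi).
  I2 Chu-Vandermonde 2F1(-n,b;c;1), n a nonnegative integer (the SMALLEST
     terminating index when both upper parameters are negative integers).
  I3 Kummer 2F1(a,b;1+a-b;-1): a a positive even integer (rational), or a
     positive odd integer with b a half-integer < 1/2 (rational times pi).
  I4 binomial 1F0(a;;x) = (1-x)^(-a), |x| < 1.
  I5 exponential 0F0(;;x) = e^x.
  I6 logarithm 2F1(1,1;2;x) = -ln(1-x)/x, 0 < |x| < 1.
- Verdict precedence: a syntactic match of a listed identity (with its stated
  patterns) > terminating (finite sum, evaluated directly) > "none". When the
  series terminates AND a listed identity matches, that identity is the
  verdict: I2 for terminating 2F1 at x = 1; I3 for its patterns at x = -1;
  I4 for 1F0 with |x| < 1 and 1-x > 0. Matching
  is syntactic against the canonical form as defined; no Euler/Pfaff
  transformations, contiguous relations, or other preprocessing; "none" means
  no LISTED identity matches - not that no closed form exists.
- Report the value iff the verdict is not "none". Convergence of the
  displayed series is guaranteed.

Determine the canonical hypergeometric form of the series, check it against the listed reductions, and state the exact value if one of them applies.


With C = 1: the canonical form is 2F1(-2/3, 3; 14/3; -1). Verdict: none here - no I1-I6 shape fits x = -1 with lower {14/3}.

Structural cue: t_0 = 1 here, and k^2 + 1 divides numerator and denominator alike; C = 1, x = -1 after cancelling.
Adjacent-term ratio: r(k) = (-1) * (k-2/3) (k+3) / [(k+14/3) (k+1)] ; factor over Q: parameters, x = (-1), and C = 1.


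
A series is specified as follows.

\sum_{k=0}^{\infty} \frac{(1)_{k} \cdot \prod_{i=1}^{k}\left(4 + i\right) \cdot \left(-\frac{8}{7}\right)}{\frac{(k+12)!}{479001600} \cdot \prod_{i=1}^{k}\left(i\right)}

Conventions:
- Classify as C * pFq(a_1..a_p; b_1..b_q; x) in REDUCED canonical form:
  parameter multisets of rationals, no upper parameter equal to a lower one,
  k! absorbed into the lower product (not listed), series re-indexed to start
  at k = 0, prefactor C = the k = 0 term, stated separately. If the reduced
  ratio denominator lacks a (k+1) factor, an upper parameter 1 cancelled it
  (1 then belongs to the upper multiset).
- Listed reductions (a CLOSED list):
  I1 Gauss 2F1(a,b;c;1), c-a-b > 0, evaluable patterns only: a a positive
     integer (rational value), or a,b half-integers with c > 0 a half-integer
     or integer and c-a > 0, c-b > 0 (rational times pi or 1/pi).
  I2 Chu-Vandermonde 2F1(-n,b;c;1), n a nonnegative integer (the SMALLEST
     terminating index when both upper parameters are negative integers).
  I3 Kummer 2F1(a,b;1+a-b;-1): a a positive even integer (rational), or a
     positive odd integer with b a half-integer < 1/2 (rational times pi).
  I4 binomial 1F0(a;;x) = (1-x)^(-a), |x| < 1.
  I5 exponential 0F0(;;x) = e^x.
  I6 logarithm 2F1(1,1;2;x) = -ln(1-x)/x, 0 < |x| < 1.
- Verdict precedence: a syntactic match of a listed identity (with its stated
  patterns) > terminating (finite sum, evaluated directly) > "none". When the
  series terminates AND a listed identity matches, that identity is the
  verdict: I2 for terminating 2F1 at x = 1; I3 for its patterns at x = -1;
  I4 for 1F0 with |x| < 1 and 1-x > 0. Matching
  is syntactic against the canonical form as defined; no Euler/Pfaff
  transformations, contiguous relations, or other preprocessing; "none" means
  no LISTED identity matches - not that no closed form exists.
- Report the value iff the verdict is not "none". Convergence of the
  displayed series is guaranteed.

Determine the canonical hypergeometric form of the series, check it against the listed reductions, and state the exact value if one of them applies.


Prefactor -\frac{8}{7}, argument 1: 2F1 with upper {1, 5} over lower {13}. Verdict: the Gauss summation I1 applies (x = 1: the Gamma ratio telescopes since c-a-b = 7 > 0 and a = 1 in Z>0). Value: -\frac{96}{49}.

Key observation: t_0 being -\frac{8}{7}, the product of the first k integers (prefactor -8/7) is k!.
Ratio: r(k) = 1 * (k+1) (k+5) / [(k+13) (k+1)] - poly over poly, x = 1 from leading terms; C = -\frac{8}{7} at k = 0.
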